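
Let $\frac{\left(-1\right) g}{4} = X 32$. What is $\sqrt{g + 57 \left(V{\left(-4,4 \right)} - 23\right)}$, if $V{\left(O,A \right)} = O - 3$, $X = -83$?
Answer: $\sqrt{8914} \approx 94.414$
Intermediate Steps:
$g = 10624$ ($g = - 4 \left(\left(-83\right) 32\right) = \left(-4\right) \left(-2656\right) = 10624$)
$V{\left(O,A \right)} = -3 + O$
$\sqrt{g + 57 \left(V{\left(-4,4 \right)} - 23\right)} = \sqrt{10624 + 57 \left(\left(-3 - 4\right) - 23\right)} = \sqrt{10624 + 57 \left(-7 - 23\right)} = \sqrt{10624 + 57 \left(-30\right)} = \sqrt{10624 - 1710} = \sqrt{8914}$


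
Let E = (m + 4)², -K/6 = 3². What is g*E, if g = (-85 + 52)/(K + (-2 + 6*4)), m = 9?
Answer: 5577/32 ≈ 174.28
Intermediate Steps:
K = -54 (K = -6*3² = -6*9 = -54)
g = 33/32 (g = (-85 + 52)/(-54 + (-2 + 6*4)) = -33/(-54 + (-2 + 24)) = -33/(-54 + 22) = -33/(-32) = -33*(-1/32) = 33/32 ≈ 1.0313)
E = 169 (E = (9 + 4)² = 13² = 169)
g*E = (33/32)*169 = 5577/32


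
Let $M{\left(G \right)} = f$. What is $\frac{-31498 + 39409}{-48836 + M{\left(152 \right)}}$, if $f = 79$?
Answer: $- \frac{7911}{48757} \approx -0.16225$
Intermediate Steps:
$M{\left(G \right)} = 79$
$\frac{-31498 + 39409}{-48836 + M{\left(152 \right)}} = \frac{-31498 + 39409}{-48836 + 79} = \frac{7911}{-48757} = 7911 \left(- \frac{1}{48757}\right) = - \frac{7911}{48757}$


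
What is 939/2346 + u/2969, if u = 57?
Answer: 973871/2321758 ≈ 0.41945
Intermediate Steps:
939/2346 + u/2969 = 939/2346 + 57/2969 = 939*(1/2346) + 57*(1/2969) = 313/782 + 57/2969 = 973871/2321758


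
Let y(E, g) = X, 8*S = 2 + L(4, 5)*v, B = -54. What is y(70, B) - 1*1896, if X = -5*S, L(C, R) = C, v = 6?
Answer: -7649/4 ≈ -1912.3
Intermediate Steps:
S = 13/4 (S = (2 + 4*6)/8 = (2 + 24)/8 = (1/8)*26 = 13/4 ≈ 3.2500)
X = -65/4 (X = -5*13/4 = -65/4 ≈ -16.250)
y(E, g) = -65/4
y(70, B) - 1*1896 = -65/4 - 1*1896 = -65/4 - 1896 = -7649/4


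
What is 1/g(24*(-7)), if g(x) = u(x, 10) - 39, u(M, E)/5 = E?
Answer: 1/11 ≈ 0.090909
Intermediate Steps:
u(M, E) = 5*E
g(x) = 11 (g(x) = 5*10 - 39 = 50 - 39 = 11)
1/g(24*(-7)) = 1/11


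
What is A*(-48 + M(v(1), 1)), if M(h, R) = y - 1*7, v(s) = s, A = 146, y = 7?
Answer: -7008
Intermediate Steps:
M(h, R) = 0 (M(h, R) = 7 - 1*7 = 7 - 7 = 0)
A*(-48 + M(v(1), 1)) = 146*(-48 + 0) = 146*(-48) = -7008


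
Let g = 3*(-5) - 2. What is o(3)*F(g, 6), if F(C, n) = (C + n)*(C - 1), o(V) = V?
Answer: 594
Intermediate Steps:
g = -17 (g = -15 - 2 = -17)
F(C, n) = (-1 + C)*(C + n) (F(C, n) = (C + n)*(-1 + C) = (-1 + C)*(C + n))
o(3)*F(g, 6) = 3*((-17)**2 - 1*(-17) - 1*6 - 17*6) = 3*(289 + 17 - 6 - 102) = 3*198 = 594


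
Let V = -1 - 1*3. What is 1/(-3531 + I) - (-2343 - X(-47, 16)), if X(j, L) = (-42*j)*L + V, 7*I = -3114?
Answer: 944111006/27831 ≈ 33923.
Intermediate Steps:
I = -3114/7 (I = (1/7)*(-3114) = -3114/7 ≈ -444.86)
V = -4 (V = -1 - 3 = -4)
X(j, L) = -4 - 42*L*j (X(j, L) = (-42*j)*L - 4 = -42*L*j - 4 = -4 - 42*L*j)
1/(-3531 + I) - (-2343 - X(-47, 16)) = 1/(-3531 - 3114/7) - (-2343 - (-4 - 42*16*(-47))) = 1/(-27831/7) - (-2343 - (-4 + 31584)) = -7/27831 - (-2343 - 1*31580) = -7/27831 - (-2343 - 31580) = -7/27831 - 1*(-33923) = -7/27831 + 33923 = 944111006/27831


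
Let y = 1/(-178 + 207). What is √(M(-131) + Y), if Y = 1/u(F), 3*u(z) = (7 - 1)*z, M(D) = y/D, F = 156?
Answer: √1033274814/592644 ≈ 0.054239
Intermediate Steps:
y = 1/29 ≈ 0.034483
M(D) = 1/(29*D)
u(z) = 2*z (u(z) = ((7 - 1)*z)/3 = (6*z)/3 = 2*z)
Y = 1/312 (Y = 1/(2*156) = 1/312 ≈ 0.0032051)
√(M(-131) + Y) = √((1/29)/(-131) + 1/312) = √((1/29)*(-1/131) + 1/312) = √(-1/3799 + 1/312) = √(3487/1185288) = √1033274814/592644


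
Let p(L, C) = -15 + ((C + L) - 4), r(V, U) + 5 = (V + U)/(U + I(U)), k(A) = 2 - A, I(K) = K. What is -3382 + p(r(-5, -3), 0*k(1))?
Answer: -10214/3 ≈ -3404.7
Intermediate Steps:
r(V, U) = -5 + (U + V)/(2*U) (r(V, U) = -5 + (V + U)/(U + U) = -5 + (U + V)/((2*U)) = -5 + (U + V)*(1/(2*U)) = -5 + (U + V)/(2*U))
p(L, C) = -19 + C + L (p(L, C) = -15 + (-4 + C + L) = -19 + C + L)
-3382 + p(r(-5, -3), 0*k(1)) = -3382 + (-19 + 0*(2 - 1*1) + (1/2)*(-5 - 9*(-3))/(-3)) = -3382 + (-19 + 0*(2 - 1) + (1/2)*(-1/3)*(-5 + 27)) = -3382 + (-19 + 0*1 + (1/2)*(-1/3)*22) = -3382 + (-19 + 0 - 11/3) = -3382 - 68/3 = -10214/3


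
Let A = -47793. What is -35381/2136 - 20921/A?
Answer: -23093/1432 ≈ -16.126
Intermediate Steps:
-35381/2136 - 20921/A = -35381/2136 - 20921/(-47793) = -35381*1/2136 - 20921*(-1/47793) = -35381/2136 + 20921/47793 = -23093/1432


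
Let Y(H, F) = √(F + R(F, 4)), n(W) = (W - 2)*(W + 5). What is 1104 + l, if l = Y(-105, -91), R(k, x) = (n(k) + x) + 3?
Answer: 1104 + √7914 ≈ 1193.0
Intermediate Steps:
n(W) = (-2 + W)*(5 + W)
R(k, x) = -7 + x + k² + 3*k (R(k, x) = ((-10 + k² + 3*k) + x) + 3 = (-10 + x + k² + 3*k) + 3 = -7 + x + k² + 3*k)
Y(H, F) = √(-3 + F² + 4*F) (Y(H, F) = √(F + (-7 + 4 + F² + 3*F)) = √(F + (-3 + F² + 3*F)) = √(-3 + F² + 4*F))
l = √7914 (l = √(-3 + (-91)² + 4*(-91)) = √(-3 + 8281 - 364) = √7914 ≈ 88.961)
1104 + l = 1104 + √7914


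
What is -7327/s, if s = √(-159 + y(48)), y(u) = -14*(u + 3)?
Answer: 7327*I*√97/291 ≈ 247.98*I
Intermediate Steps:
y(u) = -42 - 14*u (y(u) = -14*(3 + u) = -42 - 14*u)
s = 3*I*√97 (s = √(-159 + (-42 - 14*48)) = √(-159 + (-42 - 672)) = √(-159 - 714) = √(-873) = 3*I*√97 ≈ 29.547*I)
-7327/s = -7327*(-I*√97/291) = -(-7327)*I*√97/291 = 7327*I*√97/291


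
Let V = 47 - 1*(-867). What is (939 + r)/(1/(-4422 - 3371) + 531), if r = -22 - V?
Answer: 23379/4138082 ≈ 0.0056497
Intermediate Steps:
V = 914 (V = 47 + 867 = 914)
r = -936 (r = -22 - 1*914 = -22 - 914 = -936)
(939 + r)/(1/(-4422 - 3371) + 531) = (939 - 936)/(1/(-4422 - 3371) + 531) = 3/(1/(-7793) + 531) = 3/(-1/7793 + 531) = 3/(4138082/7793) = 3*(7793/4138082) = 23379/4138082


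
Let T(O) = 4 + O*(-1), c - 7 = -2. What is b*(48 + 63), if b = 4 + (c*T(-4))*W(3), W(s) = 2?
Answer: 9324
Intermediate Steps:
c = 5 (c = 7 - 2 = 5)
T(O) = 4 - O
b = 84 (b = 4 + (5*(4 - 1*(-4)))*2 = 4 + (5*(4 + 4))*2 = 4 + (5*8)*2 = 4 + 40*2 = 4 + 80 = 84)
b*(48 + 63) = 84*(48 + 63) = 84*111 = 9324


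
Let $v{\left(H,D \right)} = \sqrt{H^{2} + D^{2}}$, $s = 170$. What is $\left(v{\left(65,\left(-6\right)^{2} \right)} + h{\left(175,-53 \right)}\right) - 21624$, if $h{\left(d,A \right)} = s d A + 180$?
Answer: $-1598194 + \sqrt{5521} \approx -1.5981 \cdot 10^{6}$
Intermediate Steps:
$v{\left(H,D \right)} = \sqrt{D^{2} + H^{2}}$
$h{\left(d,A \right)} = 180 + 170 A d$ ($h{\left(d,A \right)} = 170 d A + 180 = 170 A d + 180 = 180 + 170 A d$)
$\left(v{\left(65,\left(-6\right)^{2} \right)} + h{\left(175,-53 \right)}\right) - 21624 = \left(\sqrt{\left(\left(-6\right)^{2}\right)^{2} + 65^{2}} + \left(180 + 170 \left(-53\right) 175\right)\right) - 21624 = \left(\sqrt{36^{2} + 4225} + \left(180 - 1576750\right)\right) - 21624 = \left(\sqrt{1296 + 4225} - 1576570\right) - 21624 = \left(\sqrt{5521} - 1576570\right) - 21624 = \left(-1576570 + \sqrt{5521}\right) - 21624 = -1598194 + \sqrt{5521}$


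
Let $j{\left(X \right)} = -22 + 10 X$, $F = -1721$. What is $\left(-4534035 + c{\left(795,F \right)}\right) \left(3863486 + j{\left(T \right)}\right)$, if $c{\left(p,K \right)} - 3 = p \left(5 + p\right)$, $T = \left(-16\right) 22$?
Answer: $-15046185230208$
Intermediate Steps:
$T = -352$
$c{\left(p,K \right)} = 3 + p \left(5 + p\right)$
$\left(-4534035 + c{\left(795,F \right)}\right) \left(3863486 + j{\left(T \right)}\right) = \left(-4534035 + \left(3 + 795^{2} + 5 \cdot 795\right)\right) \left(3863486 + \left(-22 + 10 \left(-352\right)\right)\right) = \left(-4534035 + \left(3 + 632025 + 3975\right)\right) \left(3863486 - 3542\right) = \left(-4534035 + 636003\right) \left(3863486 - 3542\right) = \left(-3898032\right) 3859944 = -15046185230208$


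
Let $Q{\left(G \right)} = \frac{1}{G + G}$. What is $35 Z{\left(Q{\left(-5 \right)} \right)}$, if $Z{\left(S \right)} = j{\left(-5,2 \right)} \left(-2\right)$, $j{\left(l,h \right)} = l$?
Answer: $350$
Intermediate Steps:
$Q{\left(G \right)} = \frac{1}{2 G}$
$Z{\left(S \right)} = 10$ ($Z{\left(S \right)} = \left(-5\right) \left(-2\right) = 10$)
$35 Z{\left(Q{\left(-5 \right)} \right)} = 35 \cdot 10 = 350$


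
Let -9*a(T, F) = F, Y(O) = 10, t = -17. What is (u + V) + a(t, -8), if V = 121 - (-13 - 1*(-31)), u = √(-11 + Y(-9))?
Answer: 935/9 + I ≈ 103.89 + 1.0*I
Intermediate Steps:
u = I (u = √(-11 + 10) = √(-1) = I ≈ 1.0*I)
V = 103 (V = 121 - (-13 + 31) = 121 - 1*18 = 121 - 18 = 103)
a(T, F) = -F/9
(u + V) + a(t, -8) = (I + 103) - ⅑*(-8) = (103 + I) + 8/9 = 935/9 + I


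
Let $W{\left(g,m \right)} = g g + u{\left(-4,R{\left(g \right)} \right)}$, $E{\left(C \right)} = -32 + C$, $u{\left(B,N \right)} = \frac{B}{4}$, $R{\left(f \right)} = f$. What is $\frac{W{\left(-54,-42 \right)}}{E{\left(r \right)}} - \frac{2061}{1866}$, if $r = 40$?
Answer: $\frac{903817}{2488} \approx 363.27$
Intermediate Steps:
$u{\left(B,N \right)} = \frac{B}{4}$ ($u{\left(B,N \right)} = B \frac{1}{4} = \frac{B}{4}$)
$W{\left(g,m \right)} = -1 + g^{2}$ ($W{\left(g,m \right)} = g g + \frac{1}{4} \left(-4\right) = g^{2} - 1 = -1 + g^{2}$)
$\frac{W{\left(-54,-42 \right)}}{E{\left(r \right)}} - \frac{2061}{1866} = \frac{-1 + \left(-54\right)^{2}}{-32 + 40} - \frac{2061}{1866} = \frac{-1 + 2916}{8} - \frac{687}{622} = 2915 \cdot \frac{1}{8} - \frac{687}{622} = \frac{2915}{8} - \frac{687}{622} = \frac{903817}{2488}$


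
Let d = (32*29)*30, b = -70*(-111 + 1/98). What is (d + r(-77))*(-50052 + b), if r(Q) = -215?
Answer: -8176419875/7 ≈ -1.1681e+9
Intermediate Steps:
b = 54385/7 (b = -70*(-111 + 1/98) = -70*(-10877/98) = 54385/7 ≈ 7769.3)
d = 27840 (d = 928*30 = 27840)
(d + r(-77))*(-50052 + b) = (27840 - 215)*(-50052 + 54385/7) = 27625*(-295979/7) = -8176419875/7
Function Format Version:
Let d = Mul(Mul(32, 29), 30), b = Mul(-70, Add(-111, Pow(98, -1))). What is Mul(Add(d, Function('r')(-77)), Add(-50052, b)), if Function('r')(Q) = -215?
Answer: Rational(-8176419875, 7) ≈ -1.1681e+9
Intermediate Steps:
b = Rational(54385, 7) (b = Mul(-70, Add(-111, Rational(1, 98))) = Mul(-70, Rational(-10877, 98)) = Rational(54385, 7) ≈ 7769.3)
d = 27840 (d = Mul(928, 30) = 27840)
Mul(Add(d, Function('r')(-77)), Add(-50052, b)) = Mul(Add(27840, -215), Add(-50052, Rational(54385, 7))) = Mul(27625, Rational(-295979, 7)) = Rational(-8176419875, 7)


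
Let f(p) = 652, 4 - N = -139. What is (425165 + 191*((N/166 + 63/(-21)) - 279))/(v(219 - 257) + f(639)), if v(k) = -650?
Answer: 61663611/332 ≈ 1.8573e+5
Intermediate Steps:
N = 143 (N = 4 - 1*(-139) = 4 + 139 = 143)
(425165 + 191*((N/166 + 63/(-21)) - 279))/(v(219 - 257) + f(639)) = (425165 + 191*((143/166 + 63/(-21)) - 279))/(-650 + 652) = (425165 + 191*((143*(1/166) + 63*(-1/21)) - 279))/2 = (425165 + 191*((143/166 - 3) - 279))*(½) = (425165 + 191*(-355/166 - 279))*(½) = (425165 + 191*(-46669/166))*(½) = (425165 - 8913779/166)*(½) = (61663611/166)*(½) = 61663611/332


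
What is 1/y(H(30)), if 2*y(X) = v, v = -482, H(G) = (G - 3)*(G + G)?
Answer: -1/241 ≈ -0.0041494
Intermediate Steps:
H(G) = 2*G*(-3 + G) (H(G) = (-3 + G)*(2*G) = 2*G*(-3 + G))
y(X) = -241 (y(X) = (1/2)*(-482) = -241)
1/y(H(30)) = 1/(-241) = -1/241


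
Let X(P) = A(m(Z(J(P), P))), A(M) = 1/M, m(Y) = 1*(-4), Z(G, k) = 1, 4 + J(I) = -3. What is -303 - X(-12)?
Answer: -1211/4 ≈ -302.75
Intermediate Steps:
J(I) = -7 (J(I) = -4 - 3 = -7)
m(Y) = -4
A(M) = 1/M
X(P) = -¼ (X(P) = 1/(-4) = -¼)
-303 - X(-12) = -303 - 1*(-¼) = -303 + ¼ = -1211/4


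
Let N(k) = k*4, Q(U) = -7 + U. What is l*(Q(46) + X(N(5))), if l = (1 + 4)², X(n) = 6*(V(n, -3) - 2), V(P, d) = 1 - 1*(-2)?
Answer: 1125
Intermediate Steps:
V(P, d) = 3 (V(P, d) = 1 + 2 = 3)
N(k) = 4*k
X(n) = 6 (X(n) = 6*(3 - 2) = 6*1 = 6)
l = 25 (l = 5² = 25)
l*(Q(46) + X(N(5))) = 25*((-7 + 46) + 6) = 25*(39 + 6) = 25*45 = 1125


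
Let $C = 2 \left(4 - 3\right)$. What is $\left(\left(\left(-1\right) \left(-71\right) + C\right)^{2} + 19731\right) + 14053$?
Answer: $39113$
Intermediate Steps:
$C = 2$ ($C = 2 \cdot 1 = 2$)
$\left(\left(\left(-1\right) \left(-71\right) + C\right)^{2} + 19731\right) + 14053 = \left(\left(\left(-1\right) \left(-71\right) + 2\right)^{2} + 19731\right) + 14053 = \left(\left(71 + 2\right)^{2} + 19731\right) + 14053 = \left(73^{2} + 19731\right) + 14053 = \left(5329 + 19731\right) + 14053 = 25060 + 14053 = 39113$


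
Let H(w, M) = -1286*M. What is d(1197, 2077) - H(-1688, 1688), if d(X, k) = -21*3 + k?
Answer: 2172782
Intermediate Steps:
d(X, k) = -63 + k
d(1197, 2077) - H(-1688, 1688) = (-63 + 2077) - (-1286)*1688 = 2014 - 1*(-2170768) = 2014 + 2170768 = 2172782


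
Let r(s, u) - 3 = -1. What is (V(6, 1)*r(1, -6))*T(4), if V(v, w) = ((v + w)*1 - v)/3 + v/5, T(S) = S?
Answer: 184/15 ≈ 12.267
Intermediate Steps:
r(s, u) = 2 (r(s, u) = 3 - 1 = 2)
V(v, w) = w/3 + v/5 (V(v, w) = ((v + w) - v)*(1/3) + v*(1/5) = w*(1/3) + v/5 = w/3 + v/5)
(V(6, 1)*r(1, -6))*T(4) = (((1/3)*1 + (1/5)*6)*2)*4 = ((1/3 + 6/5)*2)*4 = ((23/15)*2)*4 = (46/15)*4 = 184/15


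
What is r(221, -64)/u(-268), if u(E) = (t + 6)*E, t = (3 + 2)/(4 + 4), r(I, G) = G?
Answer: 128/3551 ≈ 0.036046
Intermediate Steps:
t = 5/8 ≈ 0.62500
u(E) = 53*E/8 (u(E) = (5/8 + 6)*E = 53*E/8)
r(221, -64)/u(-268) = -64/((53/8)*(-268)) = -64/(-3551/2) = -64*(-2/3551) = 128/3551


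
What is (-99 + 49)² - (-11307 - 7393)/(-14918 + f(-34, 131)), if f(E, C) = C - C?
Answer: 18638150/7459 ≈ 2498.7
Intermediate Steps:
f(E, C) = 0
(-99 + 49)² - (-11307 - 7393)/(-14918 + f(-34, 131)) = (-99 + 49)² - (-11307 - 7393)/(-14918 + 0) = (-50)² - (-18700)/(-14918) = 2500 - (-18700)*(-1)/14918 = 2500 - 1*9350/7459 = 2500 - 9350/7459 = 18638150/7459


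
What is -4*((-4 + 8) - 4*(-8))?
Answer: -144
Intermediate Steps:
-4*((-4 + 8) - 4*(-8)) = -4*(4 + 32) = -4*36 = -144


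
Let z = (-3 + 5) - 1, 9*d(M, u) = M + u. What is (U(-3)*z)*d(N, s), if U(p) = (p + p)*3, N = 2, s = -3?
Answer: 2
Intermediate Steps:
d(M, u) = M/9 + u/9 (d(M, u) = (M + u)/9 = M/9 + u/9)
U(p) = 6*p (U(p) = (2*p)*3 = 6*p)
z = 1 (z = 2 - 1 = 1)
(U(-3)*z)*d(N, s) = ((6*(-3))*1)*((⅑)*2 + (⅑)*(-3)) = (-18*1)*(2/9 - ⅓) = -18*(-⅑) = 2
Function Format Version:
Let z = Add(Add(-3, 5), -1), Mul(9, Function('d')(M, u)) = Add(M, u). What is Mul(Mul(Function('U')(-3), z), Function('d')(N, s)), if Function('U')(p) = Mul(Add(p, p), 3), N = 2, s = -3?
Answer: 2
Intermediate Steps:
Function('d')(M, u) = Add(Mul(Rational(1, 9), M), Mul(Rational(1, 9), u)) (Function('d')(M, u) = Mul(Rational(1, 9), Add(M, u)) = Add(Mul(Rational(1, 9), M), Mul(Rational(1, 9), u)))
Function('U')(p) = Mul(6, p) (Function('U')(p) = Mul(Mul(2, p), 3) = Mul(6, p))
z = 1 (z = Add(2, -1) = 1)
Mul(Mul(Function('U')(-3), z), Function('d')(N, s)) = Mul(Mul(Mul(6, -3), 1), Add(Mul(Rational(1, 9), 2), Mul(Rational(1, 9), -3))) = Mul(Mul(-18, 1), Add(Rational(2, 9), Rational(-1, 3))) = Mul(-18, Rational(-1, 9)) = 2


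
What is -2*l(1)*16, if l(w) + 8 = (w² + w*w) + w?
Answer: 160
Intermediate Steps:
l(w) = -8 + w + 2*w² (l(w) = -8 + ((w² + w*w) + w) = -8 + ((w² + w²) + w) = -8 + (2*w² + w) = -8 + (w + 2*w²) = -8 + w + 2*w²)
-2*l(1)*16 = -2*(-8 + 1 + 2*1²)*16 = -2*(-8 + 1 + 2*1)*16 = -2*(-8 + 1 + 2)*16 = -2*(-5)*16 = 10*16 = 160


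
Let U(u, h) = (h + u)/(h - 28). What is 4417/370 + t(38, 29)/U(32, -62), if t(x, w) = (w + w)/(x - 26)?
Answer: 4891/185 ≈ 26.438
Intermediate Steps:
t(x, w) = 2*w/(-26 + x) (t(x, w) = (2*w)/(-26 + x) = 2*w/(-26 + x))
U(u, h) = (h + u)/(-28 + h)
4417/370 + t(38, 29)/U(32, -62) = 4417/370 + (2*29/(-26 + 38))/(((-62 + 32)/(-28 - 62))) = 4417*(1/370) + (2*29/12)/((-30/(-90))) = 4417/370 + (2*29*(1/12))/((-1/90*(-30))) = 4417/370 + 29/(6*(1/3)) = 4417/370 + (29/6)*3 = 4417/370 + 29/2 = 4891/185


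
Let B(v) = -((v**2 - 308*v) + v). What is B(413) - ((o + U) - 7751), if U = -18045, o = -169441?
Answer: 151459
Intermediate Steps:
B(v) = -v**2 + 307*v (B(v) = -(v**2 - 307*v) = -v**2 + 307*v)
B(413) - ((o + U) - 7751) = 413*(307 - 1*413) - ((-169441 - 18045) - 7751) = 413*(307 - 413) - (-187486 - 7751) = 413*(-106) - 1*(-195237) = -43778 + 195237 = 151459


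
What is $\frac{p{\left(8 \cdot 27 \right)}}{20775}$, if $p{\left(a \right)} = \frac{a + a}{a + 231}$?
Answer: $\frac{48}{1031825} \approx 4.652 \cdot 10^{-5}$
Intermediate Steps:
$p{\left(a \right)} = \frac{2 a}{231 + a}$
$\frac{p{\left(8 \cdot 27 \right)}}{20775} = \frac{2 \cdot 8 \cdot 27 \frac{1}{231 + 8 \cdot 27}}{20775} = 2 \cdot 216 \frac{1}{231 + 216} \cdot \frac{1}{20775} = 2 \cdot 216 \cdot \frac{1}{447} \cdot \frac{1}{20775} = \frac{144}{149} \cdot \frac{1}{20775} = \frac{48}{1031825}$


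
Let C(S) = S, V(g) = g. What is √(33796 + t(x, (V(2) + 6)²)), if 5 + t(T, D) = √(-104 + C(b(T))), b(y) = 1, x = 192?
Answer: √(33791 + I*√103) ≈ 183.82 + 0.028*I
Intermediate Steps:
t(T, D) = -5 + I*√103 (t(T, D) = -5 + √(-104 + 1) = -5 + √(-103) = -5 + I*√103)
√(33796 + t(x, (V(2) + 6)²)) = √(33796 + (-5 + I*√103)) = √(33791 + I*√103)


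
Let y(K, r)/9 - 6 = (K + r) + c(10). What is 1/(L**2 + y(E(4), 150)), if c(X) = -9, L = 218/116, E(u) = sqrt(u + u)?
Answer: 15011691892/19906153687801 - 203696928*sqrt(2)/19906153687801 ≈ 0.00073965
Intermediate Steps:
E(u) = sqrt(2)*sqrt(u) (E(u) = sqrt(2*u) = sqrt(2)*sqrt(u))
L = 109/58 (L = 218*(1/116) = 109/58 ≈ 1.8793)
y(K, r) = -27 + 9*K + 9*r (y(K, r) = 54 + 9*((K + r) - 9) = 54 + 9*(-9 + K + r) = 54 + (-81 + 9*K + 9*r) = -27 + 9*K + 9*r)
1/(L**2 + y(E(4), 150)) = 1/((109/58)**2 + (-27 + 9*(sqrt(2)*sqrt(4)) + 9*150)) = 1/(11881/3364 + (-27 + 9*(sqrt(2)*2) + 1350)) = 1/(11881/3364 + (-27 + 9*(2*sqrt(2)) + 1350)) = 1/(11881/3364 + (-27 + 18*sqrt(2) + 1350)) = 1/(11881/3364 + (1323 + 18*sqrt(2))) = 1/(4462453/3364 + 18*sqrt(2))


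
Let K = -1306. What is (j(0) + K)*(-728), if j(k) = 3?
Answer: 948584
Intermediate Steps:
(j(0) + K)*(-728) = (3 - 1306)*(-728) = -1303*(-728) = 948584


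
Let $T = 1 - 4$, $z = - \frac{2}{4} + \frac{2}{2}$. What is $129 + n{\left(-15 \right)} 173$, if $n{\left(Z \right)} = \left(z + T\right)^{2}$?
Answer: $\frac{4841}{4} \approx 1210.3$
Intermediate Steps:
$z = \frac{1}{2}$ ($z = \left(-2\right) \frac{1}{4} + 2 \cdot \frac{1}{2} = - \frac{1}{2} + 1 = \frac{1}{2} \approx 0.5$)
$T = -3$ ($T = 1 - 4 = -3$)
$n{\left(Z \right)} = \frac{25}{4}$ ($n{\left(Z \right)} = \left(\frac{1}{2} - 3\right)^{2} = \left(- \frac{5}{2}\right)^{2} = \frac{25}{4}$)
$129 + n{\left(-15 \right)} 173 = 129 + \frac{25}{4} \cdot 173 = 129 + \frac{4325}{4} = \frac{4841}{4}$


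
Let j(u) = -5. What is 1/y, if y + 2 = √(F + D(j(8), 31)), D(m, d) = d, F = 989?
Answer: 1/508 + √255/508 ≈ 0.033403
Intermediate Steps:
y = -2 + 2*√255 (y = -2 + √(989 + 31) = -2 + √1020 = -2 + 2*√255 ≈ 29.937)
1/y = 1/(-2 + 2*√255)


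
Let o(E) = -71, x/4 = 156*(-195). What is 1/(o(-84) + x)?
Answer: -1/121751 ≈ -8.2135e-6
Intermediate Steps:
x = -121680 (x = 4*(156*(-195)) = 4*(-30420) = -121680)
1/(o(-84) + x) = 1/(-71 - 121680) = 1/(-121751) = -1/121751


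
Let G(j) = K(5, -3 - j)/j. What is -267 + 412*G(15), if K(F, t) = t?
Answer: -3807/5 ≈ -761.40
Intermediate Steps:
G(j) = (-3 - j)/j
-267 + 412*G(15) = -267 + 412*((-3 - 1*15)/15) = -267 + 412*((-3 - 15)/15) = -267 + 412*((1/15)*(-18)) = -267 + 412*(-6/5) = -267 - 2472/5 = -3807/5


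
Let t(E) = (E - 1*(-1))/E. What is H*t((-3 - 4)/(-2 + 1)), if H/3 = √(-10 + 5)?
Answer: 24*I*√5/7 ≈ 7.6665*I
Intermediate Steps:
t(E) = (1 + E)/E (t(E) = (E + 1)/E = (1 + E)/E)
H = 3*I*√5 (H = 3*√(-10 + 5) = 3*√(-5) = 3*(I*√5) = 3*I*√5 ≈ 6.7082*I)
H*t((-3 - 4)/(-2 + 1)) = (3*I*√5)*((1 + (-3 - 4)/(-2 + 1))/(((-3 - 4)/(-2 + 1)))) = (3*I*√5)*((1 - 7/(-1))/((-7/(-1)))) = (3*I*√5)*((1 - 7*(-1))/((-7*(-1)))) = (3*I*√5)*((1 + 7)/7) = (3*I*√5)*((⅐)*8) = (3*I*√5)*(8/7) = 24*I*√5/7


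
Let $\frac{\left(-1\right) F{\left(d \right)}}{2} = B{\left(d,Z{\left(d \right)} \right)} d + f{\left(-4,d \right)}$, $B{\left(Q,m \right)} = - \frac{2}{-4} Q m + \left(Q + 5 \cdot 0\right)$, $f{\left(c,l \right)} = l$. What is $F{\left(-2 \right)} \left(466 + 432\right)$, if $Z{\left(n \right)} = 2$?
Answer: $-10776$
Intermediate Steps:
$B{\left(Q,m \right)} = Q + \frac{Q m}{2}$ ($B{\left(Q,m \right)} = \left(-2\right) \left(- \frac{1}{4}\right) Q m + \left(Q + 0\right) = \frac{Q}{2} m + Q = \frac{Q m}{2} + Q = Q + \frac{Q m}{2}$)
$F{\left(d \right)} = - 4 d^{2} - 2 d$ ($F{\left(d \right)} = - 2 \left(\frac{d \left(2 + 2\right)}{2} d + d\right) = - 2 \left(\frac{1}{2} d 4 d + d\right) = - 2 \left(2 d d + d\right) = - 2 \left(2 d^{2} + d\right) = - 2 \left(d + 2 d^{2}\right) = - 4 d^{2} - 2 d$)
$F{\left(-2 \right)} \left(466 + 432\right) = 2 \left(-2\right) \left(-1 - -4\right) \left(466 + 432\right) = 2 \left(-2\right) \left(-1 + 4\right) 898 = 2 \left(-2\right) 3 \cdot 898 = \left(-12\right) 898 = -10776$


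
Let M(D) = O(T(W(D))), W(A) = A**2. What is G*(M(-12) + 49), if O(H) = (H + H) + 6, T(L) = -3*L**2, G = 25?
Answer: -3109025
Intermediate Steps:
O(H) = 6 + 2*H (O(H) = 2*H + 6 = 6 + 2*H)
M(D) = 6 - 6*D**4 (M(D) = 6 + 2*(-3*D**4) = 6 - 6*D**4)
G*(M(-12) + 49) = 25*((6 - 6*(-12)**4) + 49) = 25*((6 - 6*20736) + 49) = 25*((6 - 124416) + 49) = 25*(-124410 + 49) = 25*(-124361) = -3109025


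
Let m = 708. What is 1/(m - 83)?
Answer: 1/625 ≈ 0.0016000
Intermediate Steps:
1/(m - 83) = 1/(708 - 83) = 1/625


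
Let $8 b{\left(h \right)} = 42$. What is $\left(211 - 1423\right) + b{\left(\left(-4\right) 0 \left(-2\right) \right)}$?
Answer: $- \frac{4827}{4} \approx -1206.8$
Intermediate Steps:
$b{\left(h \right)} = \frac{21}{4}$ ($b{\left(h \right)} = \frac{1}{8} \cdot 42 = \frac{21}{4}$)
$\left(211 - 1423\right) + b{\left(\left(-4\right) 0 \left(-2\right) \right)} = \left(211 - 1423\right) + \frac{21}{4} = -1212 + \frac{21}{4} = - \frac{4827}{4}$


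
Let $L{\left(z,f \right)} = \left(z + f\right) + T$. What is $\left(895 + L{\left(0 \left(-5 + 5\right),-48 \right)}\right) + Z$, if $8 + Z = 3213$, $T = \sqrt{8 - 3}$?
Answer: $4052 + \sqrt{5} \approx 4054.2$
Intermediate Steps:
$T = \sqrt{5} \approx 2.2361$
$Z = 3205$ ($Z = -8 + 3213 = 3205$)
$L{\left(z,f \right)} = f + z + \sqrt{5}$ ($L{\left(z,f \right)} = \left(z + f\right) + \sqrt{5} = \left(f + z\right) + \sqrt{5} = f + z + \sqrt{5}$)
$\left(895 + L{\left(0 \left(-5 + 5\right),-48 \right)}\right) + Z = \left(895 + \left(-48 + 0 \left(-5 + 5\right) + \sqrt{5}\right)\right) + 3205 = \left(895 + \left(-48 + 0 \cdot 0 + \sqrt{5}\right)\right) + 3205 = \left(895 + \left(-48 + 0 + \sqrt{5}\right)\right) + 3205 = \left(895 - \left(48 - \sqrt{5}\right)\right) + 3205 = \left(847 + \sqrt{5}\right) + 3205 = 4052 + \sqrt{5}$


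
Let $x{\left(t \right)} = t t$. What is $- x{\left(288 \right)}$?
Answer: $-82944$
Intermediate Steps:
$x{\left(t \right)} = t^{2}$
$- x{\left(288 \right)} = - 288^{2} = \left(-1\right) 82944 = -82944$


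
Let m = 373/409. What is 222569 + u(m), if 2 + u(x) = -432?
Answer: 222135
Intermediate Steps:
m = 373/409 (m = 373*(1/409) = 373/409 ≈ 0.91198)
u(x) = -434 (u(x) = -2 - 432 = -434)
222569 + u(m) = 222569 - 434 = 222135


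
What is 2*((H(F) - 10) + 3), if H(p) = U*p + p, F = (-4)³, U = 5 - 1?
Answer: -654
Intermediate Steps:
U = 4
F = -64
H(p) = 5*p (H(p) = 4*p + p = 5*p)
2*((H(F) - 10) + 3) = 2*((5*(-64) - 10) + 3) = 2*((-320 - 10) + 3) = 2*(-330 + 3) = 2*(-327) = -654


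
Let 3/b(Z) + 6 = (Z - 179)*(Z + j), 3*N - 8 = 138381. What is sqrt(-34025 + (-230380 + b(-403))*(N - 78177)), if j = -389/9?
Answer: 2*sqrt(2520739677046749372291)/1168629 ≈ 85925.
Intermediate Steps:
j = -389/9 (j = -389*1/9 = -389/9 ≈ -43.222)
N = 138389/3 (N = 8/3 + (1/3)*138381 = 8/3 + 46127 = 138389/3 ≈ 46130.)
b(Z) = 3/(-6 + (-179 + Z)*(-389/9 + Z)) (b(Z) = 3/(-6 + (Z - 179)*(Z - 389/9)) = 3/(-6 + (-179 + Z)*(-389/9 + Z)))
sqrt(-34025 + (-230380 + b(-403))*(N - 78177)) = sqrt(-34025 + (-230380 + 27/(69577 - 2000*(-403) + 9*(-403)**2))*(138389/3 - 78177)) = sqrt(-34025 + (-230380 + 27/(69577 + 806000 + 9*162409))*(-96142/3)) = sqrt(-34025 + (-230380 + 27/(69577 + 806000 + 1461681))*(-96142/3)) = sqrt(-34025 + (-230380 + 27/2337258)*(-96142/3)) = sqrt(-34025 + (-230380 + 27*(1/2337258))*(-96142/3)) = sqrt(-34025 + (-230380 + 9/779086)*(-96142/3)) = sqrt(-34025 - 179485832671/779086*(-96142/3)) = sqrt(-34025 + 8628063462327641/1168629) = sqrt(8628023699725916/1168629) = 2*sqrt(2520739677046749372291)/1168629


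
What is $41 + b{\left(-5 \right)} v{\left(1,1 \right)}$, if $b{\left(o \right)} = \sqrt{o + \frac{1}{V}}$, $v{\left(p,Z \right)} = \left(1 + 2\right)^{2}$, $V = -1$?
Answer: $41 + 9 i \sqrt{6} \approx 41.0 + 22.045 i$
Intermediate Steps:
$v{\left(p,Z \right)} = 9$ ($v{\left(p,Z \right)} = 3^{2} = 9$)
$b{\left(o \right)} = \sqrt{-1 + o}$ ($b{\left(o \right)} = \sqrt{o + \frac{1}{-1}} = \sqrt{o - 1} = \sqrt{-1 + o}$)
$41 + b{\left(-5 \right)} v{\left(1,1 \right)} = 41 + \sqrt{-1 - 5} \cdot 9 = 41 + \sqrt{-6} \cdot 9 = 41 + i \sqrt{6} \cdot 9 = 41 + 9 i \sqrt{6}$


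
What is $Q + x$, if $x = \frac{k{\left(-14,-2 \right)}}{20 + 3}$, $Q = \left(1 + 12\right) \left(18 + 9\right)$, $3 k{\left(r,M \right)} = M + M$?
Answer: $\frac{24215}{69} \approx 350.94$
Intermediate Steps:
$k{\left(r,M \right)} = \frac{2 M}{3}$ ($k{\left(r,M \right)} = \frac{M + M}{3} = \frac{2 M}{3}$)
$Q = 351$ ($Q = 13 \cdot 27 = 351$)
$x = - \frac{4}{69}$ ($x = \frac{\frac{2}{3} \left(-2\right)}{20 + 3} = \frac{1}{23} \left(- \frac{4}{3}\right) = - \frac{4}{69} \approx -0.057971$)
$Q + x = 351 - \frac{4}{69} = \frac{24215}{69}$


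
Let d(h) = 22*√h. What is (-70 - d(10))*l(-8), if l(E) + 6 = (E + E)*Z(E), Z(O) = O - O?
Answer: 420 + 132*√10 ≈ 837.42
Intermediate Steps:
Z(O) = 0
l(E) = -6 (l(E) = -6 + (E + E)*0 = -6 + (2*E)*0 = -6 + 0 = -6)
(-70 - d(10))*l(-8) = (-70 - 22*√10)*(-6) = 420 + 132*√10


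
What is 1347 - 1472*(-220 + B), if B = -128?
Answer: 513603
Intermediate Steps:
1347 - 1472*(-220 + B) = 1347 - 1472*(-220 - 128) = 1347 - 1472*(-348) = 1347 + 512256 = 513603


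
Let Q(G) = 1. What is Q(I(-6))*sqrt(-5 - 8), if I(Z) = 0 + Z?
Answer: I*sqrt(13) ≈ 3.6056*I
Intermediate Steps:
I(Z) = Z
Q(I(-6))*sqrt(-5 - 8) = 1*sqrt(-5 - 8) = 1*sqrt(-13) = 1*(I*sqrt(13)) = I*sqrt(13)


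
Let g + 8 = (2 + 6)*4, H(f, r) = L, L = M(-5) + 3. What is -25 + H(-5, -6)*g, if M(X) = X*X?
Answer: 647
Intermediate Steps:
M(X) = X**2
L = 28 (L = (-5)**2 + 3 = 25 + 3 = 28)
H(f, r) = 28
g = 24 (g = -8 + (2 + 6)*4 = -8 + 8*4 = -8 + 32 = 24)
-25 + H(-5, -6)*g = -25 + 28*24 = -25 + 672 = 647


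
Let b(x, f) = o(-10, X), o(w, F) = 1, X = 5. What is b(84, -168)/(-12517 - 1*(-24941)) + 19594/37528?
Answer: 30434173/58280984 ≈ 0.52220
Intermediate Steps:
b(x, f) = 1
b(84, -168)/(-12517 - 1*(-24941)) + 19594/37528 = 1/(-12517 - 1*(-24941)) + 19594/37528 = 1/(-12517 + 24941) + 19594*(1/37528) = 1/12424 + 9797/18764 = 30434173/58280984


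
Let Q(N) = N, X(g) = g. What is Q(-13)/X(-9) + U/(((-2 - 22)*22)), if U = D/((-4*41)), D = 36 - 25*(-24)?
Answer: 94285/64944 ≈ 1.4518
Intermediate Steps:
D = 636 (D = 36 + 600 = 636)
U = -159/41 (U = 636/((-4*41)) = 636/(-164) = 636*(-1/164) = -159/41 ≈ -3.8780)
Q(-13)/X(-9) + U/(((-2 - 22)*22)) = -13/(-9) - 159*1/(22*(-2 - 22))/41 = -13*(-⅑) - 159/(41*((-24*22))) = 13/9 - 159/41/(-528) = 13/9 - 159/41*(-1/528) = 13/9 + 53/7216 = 94285/64944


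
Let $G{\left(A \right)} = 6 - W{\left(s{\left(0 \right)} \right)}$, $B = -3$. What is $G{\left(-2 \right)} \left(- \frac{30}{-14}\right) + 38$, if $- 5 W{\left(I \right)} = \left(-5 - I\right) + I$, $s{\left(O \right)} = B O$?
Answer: $\frac{341}{7} \approx 48.714$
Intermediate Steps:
$s{\left(O \right)} = - 3 O$
$W{\left(I \right)} = 1$ ($W{\left(I \right)} = - \frac{\left(-5 - I\right) + I}{5} = \left(- \frac{1}{5}\right) \left(-5\right) = 1$)
$G{\left(A \right)} = 5$ ($G{\left(A \right)} = 6 - 1 = 5$)
$G{\left(-2 \right)} \left(- \frac{30}{-14}\right) + 38 = 5 \left(- \frac{30}{-14}\right) + 38 = 5 \left(\left(-30\right) \left(- \frac{1}{14}\right)\right) + 38 = 5 \cdot \frac{15}{7} + 38 = \frac{75}{7} + 38 = \frac{341}{7}$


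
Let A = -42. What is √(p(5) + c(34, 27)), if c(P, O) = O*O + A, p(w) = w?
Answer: 2*√173 ≈ 26.306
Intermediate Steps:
c(P, O) = -42 + O² (c(P, O) = O*O - 42 = O² - 42 = -42 + O²)
√(p(5) + c(34, 27)) = √(5 + (-42 + 27²)) = √(5 + (-42 + 729)) = √(5 + 687) = √692 = 2*√173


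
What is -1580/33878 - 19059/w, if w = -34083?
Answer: 98638277/192443979 ≈ 0.51256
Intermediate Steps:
-1580/33878 - 19059/w = -1580/33878 - 19059/(-34083) = -1580*1/33878 - 19059*(-1/34083) = -790/16939 + 6353/11361 = 98638277/192443979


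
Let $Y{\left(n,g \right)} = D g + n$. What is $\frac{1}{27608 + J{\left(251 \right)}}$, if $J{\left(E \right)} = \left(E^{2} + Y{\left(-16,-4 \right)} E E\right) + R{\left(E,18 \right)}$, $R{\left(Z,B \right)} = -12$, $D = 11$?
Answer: $- \frac{1}{3689463} \approx -2.7104 \cdot 10^{-7}$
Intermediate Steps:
$Y{\left(n,g \right)} = n + 11 g$ ($Y{\left(n,g \right)} = 11 g + n = n + 11 g$)
$J{\left(E \right)} = -12 - 59 E^{2}$ ($J{\left(E \right)} = \left(E^{2} + \left(-16 + 11 \left(-4\right)\right) E E\right) - 12 = \left(E^{2} + \left(-16 - 44\right) E E\right) - 12 = \left(E^{2} + - 60 E E\right) - 12 = \left(E^{2} - 60 E^{2}\right) - 12 = - 59 E^{2} - 12 = -12 - 59 E^{2}$)
$\frac{1}{27608 + J{\left(251 \right)}} = \frac{1}{27608 - \left(12 + 59 \cdot 251^{2}\right)} = \frac{1}{27608 - 3717071} = \frac{1}{-3689463} = - \frac{1}{3689463}$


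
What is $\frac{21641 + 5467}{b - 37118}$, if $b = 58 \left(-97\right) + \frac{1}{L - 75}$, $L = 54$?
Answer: $- \frac{569268}{897625} \approx -0.63419$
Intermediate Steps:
$b = - \frac{118147}{21}$ ($b = 58 \left(-97\right) + \frac{1}{54 - 75} = -5626 + \frac{1}{-21} = -5626 - \frac{1}{21} = - \frac{118147}{21} \approx -5626.0$)
$\frac{21641 + 5467}{b - 37118} = \frac{21641 + 5467}{- \frac{118147}{21} - 37118} = \frac{27108}{- \frac{897625}{21}} = 27108 \left(- \frac{21}{897625}\right) = - \frac{569268}{897625}$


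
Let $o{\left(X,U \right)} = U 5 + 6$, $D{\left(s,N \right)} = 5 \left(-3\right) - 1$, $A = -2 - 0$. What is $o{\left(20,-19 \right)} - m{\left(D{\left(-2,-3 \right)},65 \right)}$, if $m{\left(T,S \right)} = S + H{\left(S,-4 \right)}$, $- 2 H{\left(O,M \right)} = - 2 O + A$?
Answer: $-220$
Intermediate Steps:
$A = -2$ ($A = -2 + 0 = -2$)
$D{\left(s,N \right)} = -16$ ($D{\left(s,N \right)} = -15 - 1 = -16$)
$o{\left(X,U \right)} = 6 + 5 U$ ($o{\left(X,U \right)} = 5 U + 6 = 6 + 5 U$)
$H{\left(O,M \right)} = 1 + O$ ($H{\left(O,M \right)} = - \frac{- 2 O - 2}{2} = - \frac{-2 - 2 O}{2} = 1 + O$)
$m{\left(T,S \right)} = 1 + 2 S$ ($m{\left(T,S \right)} = S + \left(1 + S\right) = 1 + 2 S$)
$o{\left(20,-19 \right)} - m{\left(D{\left(-2,-3 \right)},65 \right)} = \left(6 + 5 \left(-19\right)\right) - \left(1 + 2 \cdot 65\right) = \left(6 - 95\right) - \left(1 + 130\right) = -89 - 131 = -220$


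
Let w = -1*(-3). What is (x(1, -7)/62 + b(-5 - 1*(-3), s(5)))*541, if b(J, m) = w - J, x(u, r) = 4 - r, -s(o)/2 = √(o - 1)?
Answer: 173661/62 ≈ 2801.0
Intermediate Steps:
w = 3
s(o) = -2*√(-1 + o) (s(o) = -2*√(o - 1) = -2*√(-1 + o))
b(J, m) = 3 - J
(x(1, -7)/62 + b(-5 - 1*(-3), s(5)))*541 = ((4 - 1*(-7))/62 + (3 - (-5 - 1*(-3))))*541 = ((4 + 7)*(1/62) + (3 - (-5 + 3)))*541 = (11*(1/62) + (3 - 1*(-2)))*541 = (11/62 + (3 + 2))*541 = (11/62 + 5)*541 = (321/62)*541 = 173661/62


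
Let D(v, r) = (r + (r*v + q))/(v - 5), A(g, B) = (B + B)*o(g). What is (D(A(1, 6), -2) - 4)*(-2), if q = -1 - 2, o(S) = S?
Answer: 114/7 ≈ 16.286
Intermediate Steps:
q = -3
A(g, B) = 2*B*g (A(g, B) = (B + B)*g = (2*B)*g = 2*B*g)
D(v, r) = (-3 + r + r*v)/(-5 + v) (D(v, r) = (r + (r*v - 3))/(v - 5) = (r + (-3 + r*v))/(-5 + v) = (-3 + r + r*v)/(-5 + v))
(D(A(1, 6), -2) - 4)*(-2) = ((-3 - 2 - 4*6)/(-5 + 2*6*1) - 4)*(-2) = ((-3 - 2 - 2*12)/(-5 + 12) - 4)*(-2) = ((-3 - 2 - 24)/7 - 4)*(-2) = ((⅐)*(-29) - 4)*(-2) = (-29/7 - 4)*(-2) = -57/7*(-2) = 114/7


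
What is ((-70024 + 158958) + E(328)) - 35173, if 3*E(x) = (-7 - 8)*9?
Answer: 53716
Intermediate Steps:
E(x) = -45 (E(x) = ((-7 - 8)*9)/3 = (-15*9)/3 = (1/3)*(-135) = -45)
((-70024 + 158958) + E(328)) - 35173 = ((-70024 + 158958) - 45) - 35173 = (88934 - 45) - 35173 = 88889 - 35173 = 53716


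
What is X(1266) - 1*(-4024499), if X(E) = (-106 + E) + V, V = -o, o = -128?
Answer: 4025787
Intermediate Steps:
V = 128 (V = -1*(-128) = 128)
X(E) = 22 + E (X(E) = (-106 + E) + 128 = 22 + E)
X(1266) - 1*(-4024499) = (22 + 1266) - 1*(-4024499) = 1288 + 4024499 = 4025787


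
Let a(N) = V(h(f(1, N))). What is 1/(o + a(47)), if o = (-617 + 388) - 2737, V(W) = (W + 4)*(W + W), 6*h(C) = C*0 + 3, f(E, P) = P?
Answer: -2/5923 ≈ -0.00033767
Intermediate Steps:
h(C) = ½ (h(C) = (C*0 + 3)/6 = (0 + 3)/6 = (⅙)*3 = ½)
V(W) = 2*W*(4 + W) (V(W) = (4 + W)*(2*W) = 2*W*(4 + W))
a(N) = 9/2 (a(N) = 2*(½)*(4 + ½) = 2*(½)*(9/2) = 9/2)
o = -2966 (o = -229 - 2737 = -2966)
1/(o + a(47)) = 1/(-2966 + 9/2) = 1/(-5923/2) = -2/5923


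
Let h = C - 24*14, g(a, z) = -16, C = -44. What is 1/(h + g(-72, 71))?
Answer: -1/396 ≈ -0.0025253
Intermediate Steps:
h = -380 (h = -44 - 24*14 = -44 - 336 = -380)
1/(h + g(-72, 71)) = 1/(-380 - 16) = 1/(-396) = -1/396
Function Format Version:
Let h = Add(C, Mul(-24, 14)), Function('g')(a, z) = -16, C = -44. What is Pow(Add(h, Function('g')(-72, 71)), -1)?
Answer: Rational(-1, 396) ≈ -0.0025253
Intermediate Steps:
h = -380 (h = Add(-44, Mul(-24, 14)) = Add(-44, -336) = -380)
Pow(Add(h, Function('g')(-72, 71)), -1) = Pow(Add(-380, -16), -1) = Pow(-396, -1) = Rational(-1, 396)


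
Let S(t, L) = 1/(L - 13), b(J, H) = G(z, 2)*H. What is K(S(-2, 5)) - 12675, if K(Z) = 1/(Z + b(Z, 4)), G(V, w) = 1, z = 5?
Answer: -392917/31 ≈ -12675.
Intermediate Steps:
b(J, H) = H (b(J, H) = 1*H = H)
S(t, L) = 1/(-13 + L)
K(Z) = 1/(4 + Z) (K(Z) = 1/(Z + 4) = 1/(4 + Z))
K(S(-2, 5)) - 12675 = 1/(4 + 1/(-13 + 5)) - 12675 = 1/(4 + 1/(-8)) - 12675 = 1/(4 - ⅛) - 12675 = 1/(31/8) - 12675 = 8/31 - 12675 = -392917/31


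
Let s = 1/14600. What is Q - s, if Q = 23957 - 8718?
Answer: 222489399/14600 ≈ 15239.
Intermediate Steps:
Q = 15239
s = 1/14600 ≈ 6.8493e-5
Q - s = 15239 - 1*1/14600 = 15239 - 1/14600 = 222489399/14600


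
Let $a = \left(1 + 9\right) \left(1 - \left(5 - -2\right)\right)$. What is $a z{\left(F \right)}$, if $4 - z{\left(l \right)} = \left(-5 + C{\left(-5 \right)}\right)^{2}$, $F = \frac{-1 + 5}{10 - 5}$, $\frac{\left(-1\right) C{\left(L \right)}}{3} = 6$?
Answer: $31500$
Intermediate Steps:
$C{\left(L \right)} = -18$ ($C{\left(L \right)} = \left(-3\right) 6 = -18$)
$F = \frac{4}{5} \approx 0.8$
$z{\left(l \right)} = -525$ ($z{\left(l \right)} = 4 - \left(-5 - 18\right)^{2} = 4 - \left(-23\right)^{2} = 4 - 529 = -525$)
$a = -60$ ($a = 10 \left(1 - \left(5 + 2\right)\right) = 10 \left(1 - 7\right) = 10 \left(-6\right) = -60$)
$a z{\left(F \right)} = \left(-60\right) \left(-525\right) = 31500$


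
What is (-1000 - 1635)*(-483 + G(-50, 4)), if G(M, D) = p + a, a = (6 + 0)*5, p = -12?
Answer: 1225275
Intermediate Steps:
a = 30 (a = 6*5 = 30)
G(M, D) = 18 (G(M, D) = -12 + 30 = 18)
(-1000 - 1635)*(-483 + G(-50, 4)) = (-1000 - 1635)*(-483 + 18) = -2635*(-465) = 1225275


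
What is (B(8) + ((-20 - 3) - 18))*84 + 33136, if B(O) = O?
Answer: 30364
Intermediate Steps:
(B(8) + ((-20 - 3) - 18))*84 + 33136 = (8 + ((-20 - 3) - 18))*84 + 33136 = (8 + (-23 - 18))*84 + 33136 = (8 - 41)*84 + 33136 = -33*84 + 33136 = -2772 + 33136 = 30364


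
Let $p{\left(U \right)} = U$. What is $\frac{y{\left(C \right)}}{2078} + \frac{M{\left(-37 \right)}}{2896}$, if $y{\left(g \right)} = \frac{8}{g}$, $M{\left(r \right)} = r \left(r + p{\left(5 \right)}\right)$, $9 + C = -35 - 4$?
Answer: $\frac{922451}{2256708} \approx 0.40876$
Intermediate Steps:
$C = -48$ ($C = -9 - 39 = -48$)
$M{\left(r \right)} = r \left(5 + r\right)$ ($M{\left(r \right)} = r \left(r + 5\right) = r \left(5 + r\right)$)
$\frac{y{\left(C \right)}}{2078} + \frac{M{\left(-37 \right)}}{2896} = \frac{8 \frac{1}{-48}}{2078} + \frac{\left(-37\right) \left(5 - 37\right)}{2896} = 8 \left(- \frac{1}{48}\right) \frac{1}{2078} + \left(-37\right) \left(-32\right) \frac{1}{2896} = \left(- \frac{1}{6}\right) \frac{1}{2078} + 1184 \cdot \frac{1}{2896} = - \frac{1}{12468} + \frac{74}{181} = \frac{922451}{2256708}$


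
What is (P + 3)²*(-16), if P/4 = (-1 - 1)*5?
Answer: -21904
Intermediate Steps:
P = -40 (P = 4*((-1 - 1)*5) = 4*(-2*5) = 4*(-10) = -40)
(P + 3)²*(-16) = (-40 + 3)²*(-16) = (-37)²*(-16) = 1369*(-16) = -21904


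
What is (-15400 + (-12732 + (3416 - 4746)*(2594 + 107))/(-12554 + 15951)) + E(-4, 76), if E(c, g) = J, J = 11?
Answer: -55881495/3397 ≈ -16450.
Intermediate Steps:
E(c, g) = 11
(-15400 + (-12732 + (3416 - 4746)*(2594 + 107))/(-12554 + 15951)) + E(-4, 76) = (-15400 + (-12732 + (3416 - 4746)*(2594 + 107))/(-12554 + 15951)) + 11 = (-15400 + (-12732 - 1330*2701)/3397) + 11 = (-15400 + (-12732 - 3592330)*(1/3397)) + 11 = (-15400 - 3605062*1/3397) + 11 = (-15400 - 3605062/3397) + 11 = -55918862/3397 + 11 = -55881495/3397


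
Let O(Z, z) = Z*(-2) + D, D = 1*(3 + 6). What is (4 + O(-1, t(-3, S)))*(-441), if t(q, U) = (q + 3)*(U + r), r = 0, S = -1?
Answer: -6615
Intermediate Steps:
D = 9 (D = 1*9 = 9)
t(q, U) = U*(3 + q) (t(q, U) = (q + 3)*(U + 0) = (3 + q)*U = U*(3 + q))
O(Z, z) = 9 - 2*Z (O(Z, z) = Z*(-2) + 9 = -2*Z + 9 = 9 - 2*Z)
(4 + O(-1, t(-3, S)))*(-441) = (4 + (9 - 2*(-1)))*(-441) = (4 + (9 + 2))*(-441) = (4 + 11)*(-441) = 15*(-441) = -6615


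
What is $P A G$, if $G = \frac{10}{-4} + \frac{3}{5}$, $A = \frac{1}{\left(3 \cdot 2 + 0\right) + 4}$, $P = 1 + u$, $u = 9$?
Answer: $- \frac{19}{10} \approx -1.9$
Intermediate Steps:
$P = 10$ ($P = 1 + 9 = 10$)
$A = \frac{1}{10}$ ($A = \frac{1}{\left(6 + 0\right) + 4} = \frac{1}{6 + 4} = \frac{1}{10} \approx 0.1$)
$G = - \frac{19}{10}$ ($G = 10 \left(- \frac{1}{4}\right) + 3 \cdot \frac{1}{5} = - \frac{5}{2} + \frac{3}{5} = - \frac{19}{10} \approx -1.9$)
$P A G = 10 \cdot \frac{1}{10} \left(- \frac{19}{10}\right) = 1 \left(- \frac{19}{10}\right) = - \frac{19}{10}$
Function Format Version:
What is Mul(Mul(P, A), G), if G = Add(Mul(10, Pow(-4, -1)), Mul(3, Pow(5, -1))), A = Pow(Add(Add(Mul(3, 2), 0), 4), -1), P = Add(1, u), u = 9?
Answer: Rational(-19, 10) ≈ -1.9000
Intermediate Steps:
P = 10 (P = Add(1, 9) = 10)
A = Rational(1, 10) (A = Pow(Add(Add(6, 0), 4), -1) = Pow(Add(6, 4), -1) = Pow(10, -1) = Rational(1, 10) ≈ 0.10000)
G = Rational(-19, 10) (G = Add(Mul(10, Rational(-1, 4)), Mul(3, Rational(1, 5))) = Add(Rational(-5, 2), Rational(3, 5)) = Rational(-19, 10) ≈ -1.9000)
Mul(Mul(P, A), G) = Mul(Mul(10, Rational(1, 10)), Rational(-19, 10)) = Mul(1, Rational(-19, 10)) = Rational(-19, 10)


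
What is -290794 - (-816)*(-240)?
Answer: -486634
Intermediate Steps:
-290794 - (-816)*(-240) = -290794 - 1*195840 = -290794 - 195840 = -486634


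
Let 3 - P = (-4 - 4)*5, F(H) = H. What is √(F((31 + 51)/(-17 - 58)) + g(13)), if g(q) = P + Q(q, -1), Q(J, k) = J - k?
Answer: √12579/15 ≈ 7.4771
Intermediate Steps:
P = 43 (P = 3 - (-4 - 4)*5 = 3 - (-8)*5 = 3 - 1*(-40) = 3 + 40 = 43)
g(q) = 44 + q (g(q) = 43 + (q - 1*(-1)) = 43 + (q + 1) = 43 + (1 + q) = 44 + q)
√(F((31 + 51)/(-17 - 58)) + g(13)) = √((31 + 51)/(-17 - 58) + (44 + 13)) = √(82/(-75) + 57) = √(82*(-1/75) + 57) = √(-82/75 + 57) = √(4193/75) = √12579/15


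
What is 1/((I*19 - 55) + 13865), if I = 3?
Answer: 1/13867 ≈ 7.2114e-5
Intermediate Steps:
1/((I*19 - 55) + 13865) = 1/((3*19 - 55) + 13865) = 1/((57 - 55) + 13865) = 1/(2 + 13865) = 1/13867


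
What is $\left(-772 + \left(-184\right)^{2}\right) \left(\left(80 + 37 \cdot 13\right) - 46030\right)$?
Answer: $-1504296396$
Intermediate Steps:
$\left(-772 + \left(-184\right)^{2}\right) \left(\left(80 + 37 \cdot 13\right) - 46030\right) = \left(-772 + 33856\right) \left(\left(80 + 481\right) - 46030\right) = 33084 \left(561 - 46030\right) = 33084 \left(-45469\right) = -1504296396$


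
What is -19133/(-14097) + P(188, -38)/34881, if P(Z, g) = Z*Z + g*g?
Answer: 131775401/54635273 ≈ 2.4119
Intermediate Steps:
P(Z, g) = Z² + g²
-19133/(-14097) + P(188, -38)/34881 = -19133/(-14097) + (188² + (-38)²)/34881 = -19133*(-1/14097) + (35344 + 1444)*(1/34881) = 19133/14097 + 36788*(1/34881) = 19133/14097 + 36788/34881 = 131775401/54635273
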